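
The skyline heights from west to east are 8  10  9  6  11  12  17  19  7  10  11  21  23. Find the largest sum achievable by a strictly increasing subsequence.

Let S[i] be the best sum of a strictly increasing subsequence ending at i:
i:       1   2   3   4   5   6   7   8   9  10  11  12  13
a[i]:    8  10   9   6  11  12  17  19   7  10  11  21  23
S:       8  18  17   6  29  41  58  77  13  27  38  98 121
Maximum is 121 (e.g. 8 + 10 + 11 + 12 + 17 + 19 + 21 + 23).

121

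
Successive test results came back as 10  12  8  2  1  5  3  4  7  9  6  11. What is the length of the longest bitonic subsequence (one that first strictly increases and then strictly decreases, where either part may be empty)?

6

inc[i] = longest strictly increasing subsequence ending at i; dec[i] = longest strictly decreasing subsequence starting at i:
i:      1  2  3  4  5  6  7  8  9 10 11 12
a[i]:  10 12  8  2  1  5  3  4  7  9  6 11
inc:    1  2  1  1  1  2  2  3  4  5  4  6
dec:    4  4  3  2  1  2  1  1  2  2  1  1
Best peak at i=10 (value 9): inc=5, dec=2, length 5+2−1 = 6.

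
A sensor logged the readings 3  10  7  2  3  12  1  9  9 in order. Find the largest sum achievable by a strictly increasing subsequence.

25

Let S[i] be the best sum of a strictly increasing subsequence ending at i:
i:      1  2  3  4  5  6  7  8  9
a[i]:   3 10  7  2  3 12  1  9  9
S:      3 13 10  2  5 25  1 19 19
Maximum is 25 (e.g. 3 + 10 + 12).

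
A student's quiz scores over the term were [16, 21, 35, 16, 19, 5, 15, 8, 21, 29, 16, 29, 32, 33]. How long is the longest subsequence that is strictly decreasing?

Negate each value so 'decreasing' becomes 'increasing', then run patience tails on the negated sequence:
-16 → extends → [-16]
-21 → replaces -16 → [-21]
-35 → replaces -21 → [-35]
-16 → extends → [-35, -16]
-19 → replaces -16 → [-35, -19]
-5 → extends → [-35, -19, -5]
-15 → replaces -5 → [-35, -19, -15]
-8 → extends → [-35, -19, -15, -8]
-21 → replaces -19 → [-35, -21, -15, -8]
-29 → replaces -21 → [-35, -29, -15, -8]
-16 → replaces -15 → [-35, -29, -16, -8]
-29 → already a tail → [-35, -29, -16, -8]
-32 → replaces -29 → [-35, -32, -16, -8]
-33 → replaces -32 → [-35, -33, -16, -8]
Four tails, so the longest strictly decreasing subsequence of the original has length 4.

4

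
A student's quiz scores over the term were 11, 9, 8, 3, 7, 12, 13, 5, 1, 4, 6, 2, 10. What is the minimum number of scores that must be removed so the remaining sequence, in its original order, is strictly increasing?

9

Fewest deletions = n − (longest strictly increasing subsequence).
i:      1  2  3  4  5  6  7  8  9 10 11 12 13
a[i]:  11  9  8  3  7 12 13  5  1  4  6  2 10
dp:     1  1  1  1  2  3  4  2  1  2  3  2  4
max dp = 4, so deletions = 13 − 4 = 9.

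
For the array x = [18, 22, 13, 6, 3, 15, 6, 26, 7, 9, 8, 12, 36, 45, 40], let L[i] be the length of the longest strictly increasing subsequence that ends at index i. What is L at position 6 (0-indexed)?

dp[i] = 1 + max{dp[j] : j<i, x[j]<x[i]} (or 1 if no such j):
i:      0  1  2  3  4  5  6  7  8  9 10 11 12 13 14
x[i]:  18 22 13  6  3 15  6 26  7  9  8 12 36 45 40
dp:     1  2  1  1  1  2  2  3  3  4  4  5  6  7  7
At index 6 the value is 2.

2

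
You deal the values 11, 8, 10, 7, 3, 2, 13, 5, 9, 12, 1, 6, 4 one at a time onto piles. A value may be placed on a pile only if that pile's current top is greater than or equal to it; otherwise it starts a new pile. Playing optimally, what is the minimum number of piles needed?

4

Place each on the leftmost legal pile:
11 → new pile 1 (tops now [11])
8 → pile 1 (tops now [8])
10 → new pile 2 (tops now [8, 10])
7 → pile 1 (tops now [7, 10])
3 → pile 1 (tops now [3, 10])
2 → pile 1 (tops now [2, 10])
13 → new pile 3 (tops now [2, 10, 13])
5 → pile 2 (tops now [2, 5, 13])
9 → pile 3 (tops now [2, 5, 9])
12 → new pile 4 (tops now [2, 5, 9, 12])
1 → pile 1 (tops now [1, 5, 9, 12])
6 → pile 3 (tops now [1, 5, 6, 12])
4 → pile 2 (tops now [1, 4, 6, 12])
Four piles.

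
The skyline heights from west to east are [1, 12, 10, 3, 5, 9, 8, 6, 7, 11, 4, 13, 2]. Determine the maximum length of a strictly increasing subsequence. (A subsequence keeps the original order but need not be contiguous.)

7

Track the smallest tail for each achievable length (strict):
1 → extends → [1]
12 → extends → [1, 12]
10 → replaces 12 → [1, 10]
3 → replaces 10 → [1, 3]
5 → extends → [1, 3, 5]
9 → extends → [1, 3, 5, 9]
8 → replaces 9 → [1, 3, 5, 8]
6 → replaces 8 → [1, 3, 5, 6]
7 → extends → [1, 3, 5, 6, 7]
11 → extends → [1, 3, 5, 6, 7, 11]
4 → replaces 5 → [1, 3, 4, 6, 7, 11]
13 → extends → [1, 3, 4, 6, 7, 11, 13]
2 → replaces 3 → [1, 2, 4, 6, 7, 11, 13]
Seven tails, so the longest strictly increasing subsequence has length 7 (e.g. 1, 3, 5, 6, 7, 11, 13).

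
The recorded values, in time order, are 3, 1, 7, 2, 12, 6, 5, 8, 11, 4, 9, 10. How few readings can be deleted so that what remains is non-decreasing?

Fewest deletions = n − (longest non-decreasing subsequence).
i:      1  2  3  4  5  6  7  8  9 10 11 12
a[i]:   3  1  7  2 12  6  5  8 11  4  9 10
dp:     1  1  2  2  3  3  3  4  5  3  5  6
max dp = 6, so deletions = 12 − 6 = 6.

6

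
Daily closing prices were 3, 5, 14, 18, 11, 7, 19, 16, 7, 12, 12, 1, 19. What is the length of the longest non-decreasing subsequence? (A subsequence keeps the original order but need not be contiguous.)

7

Let dp[i] be the length of the longest such subsequence ending at index i:
i:      1  2  3  4  5  6  7  8  9 10 11 12 13
a[i]:   3  5 14 18 11  7 19 16  7 12 12  1 19
dp:     1  2  3  4  3  3  5  4  4  5  6  1  7
Maximum dp value is 7.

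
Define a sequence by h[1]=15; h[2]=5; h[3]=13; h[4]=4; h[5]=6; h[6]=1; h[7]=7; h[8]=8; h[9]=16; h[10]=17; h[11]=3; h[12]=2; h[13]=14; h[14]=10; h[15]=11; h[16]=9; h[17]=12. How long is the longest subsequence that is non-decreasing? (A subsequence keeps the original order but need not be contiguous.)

7

Track the smallest tail for each achievable length (allowing ties):
15 → extends → [15]
5 → replaces 15 → [5]
13 → extends → [5, 13]
4 → replaces 5 → [4, 13]
6 → replaces 13 → [4, 6]
1 → replaces 4 → [1, 6]
7 → extends → [1, 6, 7]
8 → extends → [1, 6, 7, 8]
16 → extends → [1, 6, 7, 8, 16]
17 → extends → [1, 6, 7, 8, 16, 17]
3 → replaces 6 → [1, 3, 7, 8, 16, 17]
2 → replaces 3 → [1, 2, 7, 8, 16, 17]
14 → replaces 16 → [1, 2, 7, 8, 14, 17]
10 → replaces 14 → [1, 2, 7, 8, 10, 17]
11 → replaces 17 → [1, 2, 7, 8, 10, 11]
9 → replaces 10 → [1, 2, 7, 8, 9, 11]
12 → extends → [1, 2, 7, 8, 9, 11, 12]
Seven tails, so the longest non-decreasing subsequence has length 7 (e.g. 5, 6, 7, 8, 10, 11, 12).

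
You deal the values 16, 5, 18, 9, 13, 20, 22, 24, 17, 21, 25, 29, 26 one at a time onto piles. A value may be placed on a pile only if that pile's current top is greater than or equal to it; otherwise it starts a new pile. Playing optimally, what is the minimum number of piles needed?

Place each on the leftmost legal pile:
16 → new pile 1 (tops now [16])
5 → pile 1 (tops now [5])
18 → new pile 2 (tops now [5, 18])
9 → pile 2 (tops now [5, 9])
13 → new pile 3 (tops now [5, 9, 13])
20 → new pile 4 (tops now [5, 9, 13, 20])
22 → new pile 5 (tops now [5, 9, 13, 20, 22])
24 → new pile 6 (tops now [5, 9, 13, 20, 22, 24])
17 → pile 4 (tops now [5, 9, 13, 17, 22, 24])
21 → pile 5 (tops now [5, 9, 13, 17, 21, 24])
25 → new pile 7 (tops now [5, 9, 13, 17, 21, 24, 25])
29 → new pile 8 (tops now [5, 9, 13, 17, 21, 24, 25, 29])
26 → pile 8 (tops now [5, 9, 13, 17, 21, 24, 25, 26])
Eight piles.

8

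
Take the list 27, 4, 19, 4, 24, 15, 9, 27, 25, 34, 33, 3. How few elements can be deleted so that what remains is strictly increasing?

Fewest deletions = n − (longest strictly increasing subsequence).
Patience tails:
27 → extends → [27]
4 → replaces 27 → [4]
19 → extends → [4, 19]
4 → already a tail → [4, 19]
24 → extends → [4, 19, 24]
15 → replaces 19 → [4, 15, 24]
9 → replaces 15 → [4, 9, 24]
27 → extends → [4, 9, 24, 27]
25 → replaces 27 → [4, 9, 24, 25]
34 → extends → [4, 9, 24, 25, 34]
33 → replaces 34 → [4, 9, 24, 25, 33]
3 → replaces 4 → [3, 9, 24, 25, 33]
Longest strictly increasing subsequence has length 5, so deletions = 12 − 5 = 7.

7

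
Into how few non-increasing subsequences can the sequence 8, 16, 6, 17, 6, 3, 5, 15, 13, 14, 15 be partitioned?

Place each on the leftmost legal pile:
8 → new pile 1 (tops now [8])
16 → new pile 2 (tops now [8, 16])
6 → pile 1 (tops now [6, 16])
17 → new pile 3 (tops now [6, 16, 17])
6 → pile 1 (tops now [6, 16, 17])
3 → pile 1 (tops now [3, 16, 17])
5 → pile 2 (tops now [3, 5, 17])
15 → pile 3 (tops now [3, 5, 15])
13 → pile 3 (tops now [3, 5, 13])
14 → new pile 4 (tops now [3, 5, 13, 14])
15 → new pile 5 (tops now [3, 5, 13, 14, 15])
Five piles.

5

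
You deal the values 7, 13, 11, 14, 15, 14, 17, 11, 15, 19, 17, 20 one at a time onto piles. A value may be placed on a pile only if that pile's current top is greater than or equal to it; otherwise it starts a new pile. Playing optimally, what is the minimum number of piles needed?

7

Place each on the leftmost legal pile:
7 → new pile 1 (tops now [7])
13 → new pile 2 (tops now [7, 13])
11 → pile 2 (tops now [7, 11])
14 → new pile 3 (tops now [7, 11, 14])
15 → new pile 4 (tops now [7, 11, 14, 15])
14 → pile 3 (tops now [7, 11, 14, 15])
17 → new pile 5 (tops now [7, 11, 14, 15, 17])
11 → pile 2 (tops now [7, 11, 14, 15, 17])
15 → pile 4 (tops now [7, 11, 14, 15, 17])
19 → new pile 6 (tops now [7, 11, 14, 15, 17, 19])
17 → pile 5 (tops now [7, 11, 14, 15, 17, 19])
20 → new pile 7 (tops now [7, 11, 14, 15, 17, 19, 20])
Seven piles.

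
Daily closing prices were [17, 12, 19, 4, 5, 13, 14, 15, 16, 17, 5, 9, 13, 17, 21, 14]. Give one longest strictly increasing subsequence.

4, 5, 13, 14, 15, 16, 17, 21

Patience tails give the LIS length; then backtrack through the dp parents:
17 → extends → [17]
12 → replaces 17 → [12]
19 → extends → [12, 19]
4 → replaces 12 → [4, 19]
5 → replaces 19 → [4, 5]
13 → extends → [4, 5, 13]
14 → extends → [4, 5, 13, 14]
15 → extends → [4, 5, 13, 14, 15]
16 → extends → [4, 5, 13, 14, 15, 16]
17 → extends → [4, 5, 13, 14, 15, 16, 17]
5 → already a tail → [4, 5, 13, 14, 15, 16, 17]
9 → replaces 13 → [4, 5, 9, 14, 15, 16, 17]
13 → replaces 14 → [4, 5, 9, 13, 15, 16, 17]
17 → already a tail → [4, 5, 9, 13, 15, 16, 17]
21 → extends → [4, 5, 9, 13, 15, 16, 17, 21]
14 → replaces 15 → [4, 5, 9, 13, 14, 16, 17, 21]
Length 8; one witness is 4, 5, 13, 14, 15, 16, 17, 21.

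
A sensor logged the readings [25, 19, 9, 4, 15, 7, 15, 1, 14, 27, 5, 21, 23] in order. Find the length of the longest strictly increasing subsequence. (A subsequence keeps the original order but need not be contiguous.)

5

Track the smallest tail for each achievable length (strict):
25 → extends → [25]
19 → replaces 25 → [19]
9 → replaces 19 → [9]
4 → replaces 9 → [4]
15 → extends → [4, 15]
7 → replaces 15 → [4, 7]
15 → extends → [4, 7, 15]
1 → replaces 4 → [1, 7, 15]
14 → replaces 15 → [1, 7, 14]
27 → extends → [1, 7, 14, 27]
5 → replaces 7 → [1, 5, 14, 27]
21 → replaces 27 → [1, 5, 14, 21]
23 → extends → [1, 5, 14, 21, 23]
Five tails, so the longest strictly increasing subsequence has length 5 (e.g. 4, 7, 15, 21, 23).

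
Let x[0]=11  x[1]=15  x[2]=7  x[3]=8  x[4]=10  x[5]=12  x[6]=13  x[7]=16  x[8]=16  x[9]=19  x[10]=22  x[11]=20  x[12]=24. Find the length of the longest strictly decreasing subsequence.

2

Negate each value so 'decreasing' becomes 'increasing', then run patience tails on the negated sequence:
-11 → extends → [-11]
-15 → replaces -11 → [-15]
-7 → extends → [-15, -7]
-8 → replaces -7 → [-15, -8]
-10 → replaces -8 → [-15, -10]
-12 → replaces -10 → [-15, -12]
-13 → replaces -12 → [-15, -13]
-16 → replaces -15 → [-16, -13]
-16 → already a tail → [-16, -13]
-19 → replaces -16 → [-19, -13]
-22 → replaces -19 → [-22, -13]
-20 → replaces -13 → [-22, -20]
-24 → replaces -22 → [-24, -20]
Two tails, so the longest strictly decreasing subsequence of the original has length 2.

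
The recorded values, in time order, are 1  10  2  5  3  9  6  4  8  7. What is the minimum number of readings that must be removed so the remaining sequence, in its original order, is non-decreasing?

5

Fewest deletions = n − (longest non-decreasing subsequence).
i:      1  2  3  4  5  6  7  8  9 10
a[i]:   1 10  2  5  3  9  6  4  8  7
dp:     1  2  2  3  3  4  4  4  5  5
max dp = 5, so deletions = 10 − 5 = 5.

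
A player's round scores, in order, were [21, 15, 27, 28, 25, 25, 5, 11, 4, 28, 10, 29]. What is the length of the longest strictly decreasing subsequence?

4

Let dp[i] be the longest strictly decreasing subsequence ending at i:
i:      1  2  3  4  5  6  7  8  9 10 11 12
a[i]:  21 15 27 28 25 25  5 11  4 28 10 29
dp:     1  2  1  1  2  2  3  3  4  1  4  1
Maximum is 4.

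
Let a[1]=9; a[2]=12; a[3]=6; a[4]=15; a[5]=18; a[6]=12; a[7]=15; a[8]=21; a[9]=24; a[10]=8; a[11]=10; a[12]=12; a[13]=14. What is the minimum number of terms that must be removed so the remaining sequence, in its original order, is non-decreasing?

Fewest deletions = n − (longest non-decreasing subsequence).
Patience tails:
9 → extends → [9]
12 → extends → [9, 12]
6 → replaces 9 → [6, 12]
15 → extends → [6, 12, 15]
18 → extends → [6, 12, 15, 18]
12 → replaces 15 → [6, 12, 12, 18]
15 → replaces 18 → [6, 12, 12, 15]
21 → extends → [6, 12, 12, 15, 21]
24 → extends → [6, 12, 12, 15, 21, 24]
8 → replaces 12 → [6, 8, 12, 15, 21, 24]
10 → replaces 12 → [6, 8, 10, 15, 21, 24]
12 → replaces 15 → [6, 8, 10, 12, 21, 24]
14 → replaces 21 → [6, 8, 10, 12, 14, 24]
Longest non-decreasing subsequence has length 6, so deletions = 13 − 6 = 7.

7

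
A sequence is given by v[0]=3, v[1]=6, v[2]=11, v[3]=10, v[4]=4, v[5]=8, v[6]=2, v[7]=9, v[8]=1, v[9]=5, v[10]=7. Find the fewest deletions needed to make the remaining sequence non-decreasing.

Fewest deletions = n − (longest non-decreasing subsequence).
i:      0  1  2  3  4  5  6  7  8  9 10
v[i]:   3  6 11 10  4  8  2  9  1  5  7
dp:     1  2  3  3  2  3  1  4  1  3  4
max dp = 4, so deletions = 11 − 4 = 7.

7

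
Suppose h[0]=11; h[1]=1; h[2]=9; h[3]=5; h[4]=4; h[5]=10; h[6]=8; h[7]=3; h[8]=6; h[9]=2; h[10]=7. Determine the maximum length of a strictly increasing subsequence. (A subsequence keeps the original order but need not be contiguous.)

4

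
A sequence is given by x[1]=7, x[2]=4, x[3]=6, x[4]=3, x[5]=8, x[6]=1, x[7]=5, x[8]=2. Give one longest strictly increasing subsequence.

Patience tails give the LIS length; then backtrack through the dp parents:
7 → extends → [7]
4 → replaces 7 → [4]
6 → extends → [4, 6]
3 → replaces 4 → [3, 6]
8 → extends → [3, 6, 8]
1 → replaces 3 → [1, 6, 8]
5 → replaces 6 → [1, 5, 8]
2 → replaces 5 → [1, 2, 8]
Length 3; one witness is 4, 6, 8.

4, 6, 8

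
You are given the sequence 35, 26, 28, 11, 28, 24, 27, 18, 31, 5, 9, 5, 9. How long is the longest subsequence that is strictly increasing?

4

Track the smallest tail for each achievable length (strict):
35 → extends → [35]
26 → replaces 35 → [26]
28 → extends → [26, 28]
11 → replaces 26 → [11, 28]
28 → already a tail → [11, 28]
24 → replaces 28 → [11, 24]
27 → extends → [11, 24, 27]
18 → replaces 24 → [11, 18, 27]
31 → extends → [11, 18, 27, 31]
5 → replaces 11 → [5, 18, 27, 31]
9 → replaces 18 → [5, 9, 27, 31]
5 → already a tail → [5, 9, 27, 31]
9 → already a tail → [5, 9, 27, 31]
Four tails, so the longest strictly increasing subsequence has length 4 (e.g. 11, 24, 27, 31).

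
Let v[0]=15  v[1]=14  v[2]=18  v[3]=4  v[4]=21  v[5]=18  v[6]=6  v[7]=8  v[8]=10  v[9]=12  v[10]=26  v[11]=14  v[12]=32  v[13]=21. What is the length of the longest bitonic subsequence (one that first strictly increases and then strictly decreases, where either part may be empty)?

inc[i] = longest strictly increasing subsequence ending at i; dec[i] = longest strictly decreasing subsequence starting at i:
i:      0  1  2  3  4  5  6  7  8  9 10 11 12 13
v[i]:  15 14 18  4 21 18  6  8 10 12 26 14 32 21
inc:    1  1  2  1  3  2  2  3  4  5  6  6  7  7
dec:    3  2  2  1  3  2  1  1  1  1  2  1  2  1
Best peak at i=12 (value 32): inc=7, dec=2, length 7+2−1 = 8.

8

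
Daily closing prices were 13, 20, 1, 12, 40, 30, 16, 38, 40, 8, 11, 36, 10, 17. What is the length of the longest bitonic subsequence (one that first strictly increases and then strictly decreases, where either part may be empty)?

7

inc[i] = longest strictly increasing subsequence ending at i; dec[i] = longest strictly decreasing subsequence starting at i:
i:      1  2  3  4  5  6  7  8  9 10 11 12 13 14
a[i]:  13 20  1 12 40 30 16 38 40  8 11 36 10 17
inc:    1  2  1  2  3  3  3  4  5  2  3  4  3  4
dec:    4  4  1  3  5  4  3  3  3  1  2  2  1  1
Best peak at i=5 (value 40): inc=3, dec=5, length 3+5−1 = 7.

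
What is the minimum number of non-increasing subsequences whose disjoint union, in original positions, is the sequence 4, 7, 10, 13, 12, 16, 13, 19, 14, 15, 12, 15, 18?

8

The minimum number of non-increasing subsequences covering a sequence equals the length of its longest strictly increasing subsequence.
LIS length is 8 (e.g. 4, 7, 10, 12, 13, 14, 15, 18), so 8 piles are needed.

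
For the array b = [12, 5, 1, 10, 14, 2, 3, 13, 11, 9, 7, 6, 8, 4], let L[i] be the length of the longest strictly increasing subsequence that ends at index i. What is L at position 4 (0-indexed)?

dp[i] = 1 + max{dp[j] : j<i, b[j]<b[i]} (or 1 if no such j):
i:      0  1  2  3  4  5  6  7  8  9 10 11 12 13
b[i]:  12  5  1 10 14  2  3 13 11  9  7  6  8  4
dp:     1  1  1  2  3  2  3  4  4  4  4  4  5  4
At index 4 the value is 3.

3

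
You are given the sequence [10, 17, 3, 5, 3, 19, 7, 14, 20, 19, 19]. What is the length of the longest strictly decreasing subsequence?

Negate each value so 'decreasing' becomes 'increasing', then run patience tails on the negated sequence:
-10 → extends → [-10]
-17 → replaces -10 → [-17]
-3 → extends → [-17, -3]
-5 → replaces -3 → [-17, -5]
-3 → extends → [-17, -5, -3]
-19 → replaces -17 → [-19, -5, -3]
-7 → replaces -5 → [-19, -7, -3]
-14 → replaces -7 → [-19, -14, -3]
-20 → replaces -19 → [-20, -14, -3]
-19 → replaces -14 → [-20, -19, -3]
-19 → already a tail → [-20, -19, -3]
Three tails, so the longest strictly decreasing subsequence of the original has length 3.

3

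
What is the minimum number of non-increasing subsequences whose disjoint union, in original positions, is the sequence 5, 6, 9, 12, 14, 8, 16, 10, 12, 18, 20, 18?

Place each on the leftmost legal pile:
5 → new pile 1 (tops now [5])
6 → new pile 2 (tops now [5, 6])
9 → new pile 3 (tops now [5, 6, 9])
12 → new pile 4 (tops now [5, 6, 9, 12])
14 → new pile 5 (tops now [5, 6, 9, 12, 14])
8 → pile 3 (tops now [5, 6, 8, 12, 14])
16 → new pile 6 (tops now [5, 6, 8, 12, 14, 16])
10 → pile 4 (tops now [5, 6, 8, 10, 14, 16])
12 → pile 5 (tops now [5, 6, 8, 10, 12, 16])
18 → new pile 7 (tops now [5, 6, 8, 10, 12, 16, 18])
20 → new pile 8 (tops now [5, 6, 8, 10, 12, 16, 18, 20])
18 → pile 7 (tops now [5, 6, 8, 10, 12, 16, 18, 20])
Eight piles.

8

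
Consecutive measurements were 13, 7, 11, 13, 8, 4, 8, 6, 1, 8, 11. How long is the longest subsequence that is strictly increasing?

4

Let dp[i] be the length of the longest such subsequence ending at index i:
i:      1  2  3  4  5  6  7  8  9 10 11
a[i]:  13  7 11 13  8  4  8  6  1  8 11
dp:     1  1  2  3  2  1  2  2  1  3  4
Maximum dp value is 4.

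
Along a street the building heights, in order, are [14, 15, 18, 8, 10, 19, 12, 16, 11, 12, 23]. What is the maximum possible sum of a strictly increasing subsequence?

89

Let S[i] be the best sum of a strictly increasing subsequence ending at i:
i:      1  2  3  4  5  6  7  8  9 10 11
a[i]:  14 15 18  8 10 19 12 16 11 12 23
S:     14 29 47  8 18 66 30 46 29 41 89
Maximum is 89 (e.g. 14 + 15 + 18 + 19 + 23).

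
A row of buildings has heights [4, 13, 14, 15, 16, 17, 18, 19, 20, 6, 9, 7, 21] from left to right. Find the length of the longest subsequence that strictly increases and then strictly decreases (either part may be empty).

inc[i] = longest strictly increasing subsequence ending at i; dec[i] = longest strictly decreasing subsequence starting at i:
i:      1  2  3  4  5  6  7  8  9 10 11 12 13
a[i]:   4 13 14 15 16 17 18 19 20  6  9  7 21
inc:    1  2  3  4  5  6  7  8  9  2  3  3 10
dec:    1  3  3  3  3  3  3  3  3  1  2  1  1
Best peak at i=9 (value 20): inc=9, dec=3, length 9+3−1 = 11.

11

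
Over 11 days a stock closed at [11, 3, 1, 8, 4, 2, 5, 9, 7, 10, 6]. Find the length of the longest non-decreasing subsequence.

5

Track the smallest tail for each achievable length (allowing ties):
11 → extends → [11]
3 → replaces 11 → [3]
1 → replaces 3 → [1]
8 → extends → [1, 8]
4 → replaces 8 → [1, 4]
2 → replaces 4 → [1, 2]
5 → extends → [1, 2, 5]
9 → extends → [1, 2, 5, 9]
7 → replaces 9 → [1, 2, 5, 7]
10 → extends → [1, 2, 5, 7, 10]
6 → replaces 7 → [1, 2, 5, 6, 10]
Five tails, so the longest non-decreasing subsequence has length 5 (e.g. 3, 4, 5, 9, 10).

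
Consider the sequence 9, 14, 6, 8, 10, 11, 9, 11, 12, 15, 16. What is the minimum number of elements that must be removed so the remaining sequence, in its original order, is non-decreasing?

Fewest deletions = n − (longest non-decreasing subsequence).
Patience tails:
9 → extends → [9]
14 → extends → [9, 14]
6 → replaces 9 → [6, 14]
8 → replaces 14 → [6, 8]
10 → extends → [6, 8, 10]
11 → extends → [6, 8, 10, 11]
9 → replaces 10 → [6, 8, 9, 11]
11 → extends → [6, 8, 9, 11, 11]
12 → extends → [6, 8, 9, 11, 11, 12]
15 → extends → [6, 8, 9, 11, 11, 12, 15]
16 → extends → [6, 8, 9, 11, 11, 12, 15, 16]
Longest non-decreasing subsequence has length 8, so deletions = 11 − 8 = 3.

3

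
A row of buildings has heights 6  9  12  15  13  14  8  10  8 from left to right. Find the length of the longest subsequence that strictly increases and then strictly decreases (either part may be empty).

inc[i] = longest strictly increasing subsequence ending at i; dec[i] = longest strictly decreasing subsequence starting at i:
i:      1  2  3  4  5  6  7  8  9
a[i]:   6  9 12 15 13 14  8 10  8
inc:    1  2  3  4  4  5  2  3  2
dec:    1  2  3  4  3  3  1  2  1
Best peak at i=4 (value 15): inc=4, dec=4, length 4+4−1 = 7.

7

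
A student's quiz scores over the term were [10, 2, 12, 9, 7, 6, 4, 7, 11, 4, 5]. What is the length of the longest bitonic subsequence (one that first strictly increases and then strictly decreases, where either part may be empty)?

6

inc[i] = longest strictly increasing subsequence ending at i; dec[i] = longest strictly decreasing subsequence starting at i:
i:      1  2  3  4  5  6  7  8  9 10 11
a[i]:  10  2 12  9  7  6  4  7 11  4  5
inc:    1  1  2  2  2  2  2  3  4  2  3
dec:    5  1  5  4  3  2  1  2  2  1  1
Best peak at i=3 (value 12): inc=2, dec=5, length 2+5−1 = 6.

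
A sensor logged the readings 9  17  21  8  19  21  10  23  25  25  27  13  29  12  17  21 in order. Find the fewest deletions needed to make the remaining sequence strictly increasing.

8

Fewest deletions = n − (longest strictly increasing subsequence).
i:      1  2  3  4  5  6  7  8  9 10 11 12 13 14 15 16
a[i]:   9 17 21  8 19 21 10 23 25 25 27 13 29 12 17 21
dp:     1  2  3  1  3  4  2  5  6  6  7  3  8  3  4  5
max dp = 8, so deletions = 16 − 8 = 8.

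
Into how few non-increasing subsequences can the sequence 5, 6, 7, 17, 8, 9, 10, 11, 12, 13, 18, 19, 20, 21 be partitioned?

13

Place each on the leftmost legal pile:
5 → new pile 1 (tops now [5])
6 → new pile 2 (tops now [5, 6])
7 → new pile 3 (tops now [5, 6, 7])
17 → new pile 4 (tops now [5, 6, 7, 17])
8 → pile 4 (tops now [5, 6, 7, 8])
9 → new pile 5 (tops now [5, 6, 7, 8, 9])
10 → new pile 6 (tops now [5, 6, 7, 8, 9, 10])
11 → new pile 7 (tops now [5, 6, 7, 8, 9, 10, 11])
12 → new pile 8 (tops now [5, 6, 7, 8, 9, 10, 11, 12])
13 → new pile 9 (tops now [5, 6, 7, 8, 9, 10, 11, 12, 13])
18 → new pile 10 (tops now [5, 6, 7, 8, 9, 10, 11, 12, 13, 18])
19 → new pile 11 (tops now [5, 6, 7, 8, 9, 10, 11, 12, 13, 18, 19])
20 → new pile 12 (tops now [5, 6, 7, 8, 9, 10, 11, 12, 13, 18, 19, 20])
21 → new pile 13 (tops now [5, 6, 7, 8, 9, 10, 11, 12, 13, 18, 19, 20, 21])
Thirteen piles.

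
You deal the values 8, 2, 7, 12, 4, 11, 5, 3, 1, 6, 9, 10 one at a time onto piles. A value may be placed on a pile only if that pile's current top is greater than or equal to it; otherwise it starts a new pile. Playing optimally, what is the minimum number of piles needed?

Place each on the leftmost legal pile:
8 → new pile 1 (tops now [8])
2 → pile 1 (tops now [2])
7 → new pile 2 (tops now [2, 7])
12 → new pile 3 (tops now [2, 7, 12])
4 → pile 2 (tops now [2, 4, 12])
11 → pile 3 (tops now [2, 4, 11])
5 → pile 3 (tops now [2, 4, 5])
3 → pile 2 (tops now [2, 3, 5])
1 → pile 1 (tops now [1, 3, 5])
6 → new pile 4 (tops now [1, 3, 5, 6])
9 → new pile 5 (tops now [1, 3, 5, 6, 9])
10 → new pile 6 (tops now [1, 3, 5, 6, 9, 10])
Six piles.

6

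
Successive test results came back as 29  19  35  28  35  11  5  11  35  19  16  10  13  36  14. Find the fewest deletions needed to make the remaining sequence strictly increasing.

11

Fewest deletions = n − (longest strictly increasing subsequence).
i:      1  2  3  4  5  6  7  8  9 10 11 12 13 14 15
a[i]:  29 19 35 28 35 11  5 11 35 19 16 10 13 36 14
dp:     1  1  2  2  3  1  1  2  3  3  3  2  3  4  4
max dp = 4, so deletions = 15 − 4 = 11.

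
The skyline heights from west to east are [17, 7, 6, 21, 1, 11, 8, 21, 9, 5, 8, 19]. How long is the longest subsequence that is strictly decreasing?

Negate each value so 'decreasing' becomes 'increasing', then run patience tails on the negated sequence:
-17 → extends → [-17]
-7 → extends → [-17, -7]
-6 → extends → [-17, -7, -6]
-21 → replaces -17 → [-21, -7, -6]
-1 → extends → [-21, -7, -6, -1]
-11 → replaces -7 → [-21, -11, -6, -1]
-8 → replaces -6 → [-21, -11, -8, -1]
-21 → already a tail → [-21, -11, -8, -1]
-9 → replaces -8 → [-21, -11, -9, -1]
-5 → replaces -1 → [-21, -11, -9, -5]
-8 → replaces -5 → [-21, -11, -9, -8]
-19 → replaces -11 → [-21, -19, -9, -8]
Four tails, so the longest strictly decreasing subsequence of the original has length 4.

4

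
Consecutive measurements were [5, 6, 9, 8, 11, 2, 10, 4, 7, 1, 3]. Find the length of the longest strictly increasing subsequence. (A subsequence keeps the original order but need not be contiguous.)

Track the smallest tail for each achievable length (strict):
5 → extends → [5]
6 → extends → [5, 6]
9 → extends → [5, 6, 9]
8 → replaces 9 → [5, 6, 8]
11 → extends → [5, 6, 8, 11]
2 → replaces 5 → [2, 6, 8, 11]
10 → replaces 11 → [2, 6, 8, 10]
4 → replaces 6 → [2, 4, 8, 10]
7 → replaces 8 → [2, 4, 7, 10]
1 → replaces 2 → [1, 4, 7, 10]
3 → replaces 4 → [1, 3, 7, 10]
Four tails, so the longest strictly increasing subsequence has length 4 (e.g. 5, 6, 9, 11).

4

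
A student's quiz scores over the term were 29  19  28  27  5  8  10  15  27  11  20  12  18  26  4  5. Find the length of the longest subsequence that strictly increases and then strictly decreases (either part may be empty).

inc[i] = longest strictly increasing subsequence ending at i; dec[i] = longest strictly decreasing subsequence starting at i:
i:      1  2  3  4  5  6  7  8  9 10 11 12 13 14 15 16
a[i]:  29 19 28 27  5  8 10 15 27 11 20 12 18 26  4  5
inc:    1  1  2  2  1  2  3  4  5  4  5  5  6  7  1  2
dec:    6  4  5  4  2  2  2  3  4  2  3  2  2  2  1  1
Best peak at i=9 (value 27): inc=5, dec=4, length 5+4−1 = 8.

8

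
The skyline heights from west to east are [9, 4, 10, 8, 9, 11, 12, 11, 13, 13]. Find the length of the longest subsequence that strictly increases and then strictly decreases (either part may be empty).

inc[i] = longest strictly increasing subsequence ending at i; dec[i] = longest strictly decreasing subsequence starting at i:
i:      1  2  3  4  5  6  7  8  9 10
a[i]:   9  4 10  8  9 11 12 11 13 13
inc:    1  1  2  2  3  4  5  4  6  6
dec:    2  1  2  1  1  1  2  1  1  1
Best peak at i=7 (value 12): inc=5, dec=2, length 5+2−1 = 6.

6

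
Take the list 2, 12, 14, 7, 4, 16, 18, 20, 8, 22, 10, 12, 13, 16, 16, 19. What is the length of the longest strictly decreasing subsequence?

3

Let dp[i] be the longest strictly decreasing subsequence ending at i:
i:      1  2  3  4  5  6  7  8  9 10 11 12 13 14 15 16
a[i]:   2 12 14  7  4 16 18 20  8 22 10 12 13 16 16 19
dp:     1  1  1  2  3  1  1  1  2  1  2  2  2  2  2  2
Maximum is 3.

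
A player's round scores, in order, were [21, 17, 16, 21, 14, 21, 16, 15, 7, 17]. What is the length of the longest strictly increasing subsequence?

Track the smallest tail for each achievable length (strict):
21 → extends → [21]
17 → replaces 21 → [17]
16 → replaces 17 → [16]
21 → extends → [16, 21]
14 → replaces 16 → [14, 21]
21 → already a tail → [14, 21]
16 → replaces 21 → [14, 16]
15 → replaces 16 → [14, 15]
7 → replaces 14 → [7, 15]
17 → extends → [7, 15, 17]
Three tails, so the longest strictly increasing subsequence has length 3 (e.g. 14, 16, 17).

3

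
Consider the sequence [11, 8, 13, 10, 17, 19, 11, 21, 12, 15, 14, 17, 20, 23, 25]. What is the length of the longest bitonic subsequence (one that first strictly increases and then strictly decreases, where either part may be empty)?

inc[i] = longest strictly increasing subsequence ending at i; dec[i] = longest strictly decreasing subsequence starting at i:
i:      1  2  3  4  5  6  7  8  9 10 11 12 13 14 15
a[i]:  11  8 13 10 17 19 11 21 12 15 14 17 20 23 25
inc:    1  1  2  2  3  4  3  5  4  5  5  6  7  8  9
dec:    2  1  2  1  3  3  1  3  1  2  1  1  1  1  1
Best peak at i=15 (value 25): inc=9, dec=1, length 9+1−1 = 9.

9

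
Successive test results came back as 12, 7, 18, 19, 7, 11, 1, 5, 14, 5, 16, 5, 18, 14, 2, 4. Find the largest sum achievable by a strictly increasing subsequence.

66

Let S[i] be the best sum of a strictly increasing subsequence ending at i:
i:      1  2  3  4  5  6  7  8  9 10 11 12 13 14 15 16
a[i]:  12  7 18 19  7 11  1  5 14  5 16  5 18 14  2  4
S:     12  7 30 49  7 18  1  6 32  6 48  6 66 32  3  7
Maximum is 66 (e.g. 7 + 11 + 14 + 16 + 18).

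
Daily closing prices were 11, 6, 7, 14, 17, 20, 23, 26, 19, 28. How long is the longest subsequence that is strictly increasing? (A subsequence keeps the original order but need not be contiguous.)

8

Track the smallest tail for each achievable length (strict):
11 → extends → [11]
6 → replaces 11 → [6]
7 → extends → [6, 7]
14 → extends → [6, 7, 14]
17 → extends → [6, 7, 14, 17]
20 → extends → [6, 7, 14, 17, 20]
23 → extends → [6, 7, 14, 17, 20, 23]
26 → extends → [6, 7, 14, 17, 20, 23, 26]
19 → replaces 20 → [6, 7, 14, 17, 19, 23, 26]
28 → extends → [6, 7, 14, 17, 19, 23, 26, 28]
Eight tails, so the longest strictly increasing subsequence has length 8 (e.g. 6, 7, 14, 17, 20, 23, 26, 28).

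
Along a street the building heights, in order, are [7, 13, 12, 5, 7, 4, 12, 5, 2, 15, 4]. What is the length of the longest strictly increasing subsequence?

Track the smallest tail for each achievable length (strict):
7 → extends → [7]
13 → extends → [7, 13]
12 → replaces 13 → [7, 12]
5 → replaces 7 → [5, 12]
7 → replaces 12 → [5, 7]
4 → replaces 5 → [4, 7]
12 → extends → [4, 7, 12]
5 → replaces 7 → [4, 5, 12]
2 → replaces 4 → [2, 5, 12]
15 → extends → [2, 5, 12, 15]
4 → replaces 5 → [2, 4, 12, 15]
Four tails, so the longest strictly increasing subsequence has length 4 (e.g. 5, 7, 12, 15).

4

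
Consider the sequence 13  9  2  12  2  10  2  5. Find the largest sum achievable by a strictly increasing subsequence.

21

Let S[i] be the best sum of a strictly increasing subsequence ending at i:
i:      1  2  3  4  5  6  7  8
a[i]:  13  9  2 12  2 10  2  5
S:     13  9  2 21  2 19  2  7
Maximum is 21 (e.g. 9 + 12).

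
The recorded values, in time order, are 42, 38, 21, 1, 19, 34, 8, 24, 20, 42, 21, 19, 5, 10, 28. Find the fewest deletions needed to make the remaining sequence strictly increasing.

10

Fewest deletions = n − (longest strictly increasing subsequence).
Patience tails:
42 → extends → [42]
38 → replaces 42 → [38]
21 → replaces 38 → [21]
1 → replaces 21 → [1]
19 → extends → [1, 19]
34 → extends → [1, 19, 34]
8 → replaces 19 → [1, 8, 34]
24 → replaces 34 → [1, 8, 24]
20 → replaces 24 → [1, 8, 20]
42 → extends → [1, 8, 20, 42]
21 → replaces 42 → [1, 8, 20, 21]
19 → replaces 20 → [1, 8, 19, 21]
5 → replaces 8 → [1, 5, 19, 21]
10 → replaces 19 → [1, 5, 10, 21]
28 → extends → [1, 5, 10, 21, 28]
Longest strictly increasing subsequence has length 5, so deletions = 15 − 5 = 10.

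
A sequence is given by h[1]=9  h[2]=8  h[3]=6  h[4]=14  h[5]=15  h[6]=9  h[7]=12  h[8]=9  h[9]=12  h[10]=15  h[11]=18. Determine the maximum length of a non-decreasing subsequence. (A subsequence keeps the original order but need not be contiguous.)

Let dp[i] be the length of the longest such subsequence ending at index i:
i:      1  2  3  4  5  6  7  8  9 10 11
h[i]:   9  8  6 14 15  9 12  9 12 15 18
dp:     1  1  1  2  3  2  3  3  4  5  6
Maximum dp value is 6.

6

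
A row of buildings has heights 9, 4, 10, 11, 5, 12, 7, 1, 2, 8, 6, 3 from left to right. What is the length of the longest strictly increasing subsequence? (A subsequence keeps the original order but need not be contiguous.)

4

Track the smallest tail for each achievable length (strict):
9 → extends → [9]
4 → replaces 9 → [4]
10 → extends → [4, 10]
11 → extends → [4, 10, 11]
5 → replaces 10 → [4, 5, 11]
12 → extends → [4, 5, 11, 12]
7 → replaces 11 → [4, 5, 7, 12]
1 → replaces 4 → [1, 5, 7, 12]
2 → replaces 5 → [1, 2, 7, 12]
8 → replaces 12 → [1, 2, 7, 8]
6 → replaces 7 → [1, 2, 6, 8]
3 → replaces 6 → [1, 2, 3, 8]
Four tails, so the longest strictly increasing subsequence has length 4 (e.g. 9, 10, 11, 12).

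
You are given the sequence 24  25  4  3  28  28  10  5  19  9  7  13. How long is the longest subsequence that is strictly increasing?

Track the smallest tail for each achievable length (strict):
24 → extends → [24]
25 → extends → [24, 25]
4 → replaces 24 → [4, 25]
3 → replaces 4 → [3, 25]
28 → extends → [3, 25, 28]
28 → already a tail → [3, 25, 28]
10 → replaces 25 → [3, 10, 28]
5 → replaces 10 → [3, 5, 28]
19 → replaces 28 → [3, 5, 19]
9 → replaces 19 → [3, 5, 9]
7 → replaces 9 → [3, 5, 7]
13 → extends → [3, 5, 7, 13]
Four tails, so the longest strictly increasing subsequence has length 4 (e.g. 4, 5, 9, 13).

4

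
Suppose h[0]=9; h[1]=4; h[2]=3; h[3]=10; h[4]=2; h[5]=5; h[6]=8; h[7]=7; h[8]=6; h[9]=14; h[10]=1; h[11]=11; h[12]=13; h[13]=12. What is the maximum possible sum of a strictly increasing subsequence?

43

Let S[i] be the best sum of a strictly increasing subsequence ending at i:
i:      0  1  2  3  4  5  6  7  8  9 10 11 12 13
h[i]:   9  4  3 10  2  5  8  7  6 14  1 11 13 12
S:      9  4  3 19  2  9 17 16 15 33  1 30 43 42
Maximum is 43 (e.g. 9 + 10 + 11 + 13).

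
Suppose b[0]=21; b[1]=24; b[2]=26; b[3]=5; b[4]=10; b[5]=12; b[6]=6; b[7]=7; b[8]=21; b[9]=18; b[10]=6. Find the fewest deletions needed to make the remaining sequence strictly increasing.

7

Fewest deletions = n − (longest strictly increasing subsequence).
i:      0  1  2  3  4  5  6  7  8  9 10
b[i]:  21 24 26  5 10 12  6  7 21 18  6
dp:     1  2  3  1  2  3  2  3  4  4  2
max dp = 4, so deletions = 11 − 4 = 7.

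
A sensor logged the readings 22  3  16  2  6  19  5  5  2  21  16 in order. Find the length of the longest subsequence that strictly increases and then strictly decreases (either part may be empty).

inc[i] = longest strictly increasing subsequence ending at i; dec[i] = longest strictly decreasing subsequence starting at i:
i:      1  2  3  4  5  6  7  8  9 10 11
a[i]:  22  3 16  2  6 19  5  5  2 21 16
inc:    1  1  2  1  2  3  2  2  1  4  3
dec:    5  2  4  1  3  3  2  2  1  2  1
Best peak at i=1 (value 22): inc=1, dec=5, length 1+5−1 = 5.

5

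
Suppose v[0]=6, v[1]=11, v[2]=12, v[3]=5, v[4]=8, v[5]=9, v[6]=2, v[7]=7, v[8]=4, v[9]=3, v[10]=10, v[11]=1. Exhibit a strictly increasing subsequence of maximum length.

Patience tails give the LIS length; then backtrack through the dp parents:
6 → extends → [6]
11 → extends → [6, 11]
12 → extends → [6, 11, 12]
5 → replaces 6 → [5, 11, 12]
8 → replaces 11 → [5, 8, 12]
9 → replaces 12 → [5, 8, 9]
2 → replaces 5 → [2, 8, 9]
7 → replaces 8 → [2, 7, 9]
4 → replaces 7 → [2, 4, 9]
3 → replaces 4 → [2, 3, 9]
10 → extends → [2, 3, 9, 10]
1 → replaces 2 → [1, 3, 9, 10]
Length 4; one witness is 6, 8, 9, 10.

6, 8, 9, 10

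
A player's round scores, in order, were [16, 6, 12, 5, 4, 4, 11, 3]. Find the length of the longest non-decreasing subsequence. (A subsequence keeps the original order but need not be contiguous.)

Let dp[i] be the length of the longest such subsequence ending at index i:
i:      1  2  3  4  5  6  7  8
a[i]:  16  6 12  5  4  4 11  3
dp:     1  1  2  1  1  2  3  1
Maximum dp value is 3.

3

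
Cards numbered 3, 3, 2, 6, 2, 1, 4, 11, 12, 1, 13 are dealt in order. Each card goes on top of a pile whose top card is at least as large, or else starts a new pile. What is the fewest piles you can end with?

The minimum number of non-increasing subsequences covering a sequence equals the length of its longest strictly increasing subsequence.
LIS length is 5 (e.g. 3, 6, 11, 12, 13), so 5 piles are needed.

5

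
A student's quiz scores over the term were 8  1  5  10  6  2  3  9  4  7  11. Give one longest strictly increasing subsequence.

Patience tails give the LIS length; then backtrack through the dp parents:
8 → extends → [8]
1 → replaces 8 → [1]
5 → extends → [1, 5]
10 → extends → [1, 5, 10]
6 → replaces 10 → [1, 5, 6]
2 → replaces 5 → [1, 2, 6]
3 → replaces 6 → [1, 2, 3]
9 → extends → [1, 2, 3, 9]
4 → replaces 9 → [1, 2, 3, 4]
7 → extends → [1, 2, 3, 4, 7]
11 → extends → [1, 2, 3, 4, 7, 11]
Length 6; one witness is 1, 2, 3, 4, 7, 11.

1, 2, 3, 4, 7, 11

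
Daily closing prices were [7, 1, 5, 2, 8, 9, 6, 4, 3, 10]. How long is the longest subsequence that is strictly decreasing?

4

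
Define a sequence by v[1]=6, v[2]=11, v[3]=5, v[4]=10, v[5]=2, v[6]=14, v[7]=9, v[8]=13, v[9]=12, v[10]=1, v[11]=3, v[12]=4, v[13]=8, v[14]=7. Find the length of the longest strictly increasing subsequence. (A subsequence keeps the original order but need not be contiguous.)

4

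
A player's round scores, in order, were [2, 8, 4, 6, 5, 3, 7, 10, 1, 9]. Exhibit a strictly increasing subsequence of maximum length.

Patience tails give the LIS length; then backtrack through the dp parents:
2 → extends → [2]
8 → extends → [2, 8]
4 → replaces 8 → [2, 4]
6 → extends → [2, 4, 6]
5 → replaces 6 → [2, 4, 5]
3 → replaces 4 → [2, 3, 5]
7 → extends → [2, 3, 5, 7]
10 → extends → [2, 3, 5, 7, 10]
1 → replaces 2 → [1, 3, 5, 7, 10]
9 → replaces 10 → [1, 3, 5, 7, 9]
Length 5; one witness is 2, 4, 6, 7, 10.

2, 4, 6, 7, 10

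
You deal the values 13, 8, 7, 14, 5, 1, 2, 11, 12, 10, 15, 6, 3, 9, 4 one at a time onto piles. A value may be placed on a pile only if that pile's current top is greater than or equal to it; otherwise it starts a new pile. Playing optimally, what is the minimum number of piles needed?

Place each on the leftmost legal pile:
13 → new pile 1 (tops now [13])
8 → pile 1 (tops now [8])
7 → pile 1 (tops now [7])
14 → new pile 2 (tops now [7, 14])
5 → pile 1 (tops now [5, 14])
1 → pile 1 (tops now [1, 14])
2 → pile 2 (tops now [1, 2])
11 → new pile 3 (tops now [1, 2, 11])
12 → new pile 4 (tops now [1, 2, 11, 12])
10 → pile 3 (tops now [1, 2, 10, 12])
15 → new pile 5 (tops now [1, 2, 10, 12, 15])
6 → pile 3 (tops now [1, 2, 6, 12, 15])
3 → pile 3 (tops now [1, 2, 3, 12, 15])
9 → pile 4 (tops now [1, 2, 3, 9, 15])
4 → pile 4 (tops now [1, 2, 3, 4, 15])
Five piles.

5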